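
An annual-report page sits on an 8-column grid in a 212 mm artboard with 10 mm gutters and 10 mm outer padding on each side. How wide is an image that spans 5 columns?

Content width = 212 − 2·10 = 192 mm.
Subtracting 7 gutters of 10 leaves 122 for 8 columns, so c = 15.25 mm.
Span of 5: 5·15.25 + 4·10 = 76.25 + 40 = 116.25 mm.

116.25 mm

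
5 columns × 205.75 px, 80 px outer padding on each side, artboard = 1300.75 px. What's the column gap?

28 px

Take off 160 px of margins, leaving 1140.75 px.
5 columns take 5·205.75 = 1028.75 px; remaining 112 splits into 4 column gaps.
g = 112 / 4 = 28 px.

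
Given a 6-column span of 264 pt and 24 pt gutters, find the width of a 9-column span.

264 − 5·24 = 144; ÷6 gives c = 24 pt.
9 columns plus 8 gutters: 216 + 192 = 408 pt.

408 pt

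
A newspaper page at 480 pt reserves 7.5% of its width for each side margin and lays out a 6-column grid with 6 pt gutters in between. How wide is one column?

63 pt

480 × (1 − 2·7.5%) = 480 × 85% = 408 pt for the columns.
408 − 5·6 = 378; ÷6 gives c = 63 pt.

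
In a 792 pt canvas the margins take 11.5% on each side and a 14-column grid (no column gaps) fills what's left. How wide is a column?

43.56 pt

Each margin = 11.5% of 792 = 91.08 pt; content = 792 − 2·91.08 = 609.84 pt.
14c = 609.84 → c = 43.56 pt.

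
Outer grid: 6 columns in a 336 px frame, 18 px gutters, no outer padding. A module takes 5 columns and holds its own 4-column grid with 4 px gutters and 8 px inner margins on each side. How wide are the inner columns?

Subtracting 5 gutters of 18 leaves 246 for 6 columns, so c = 41 px.
Span of 5: 5·41 + 4·18 = 205 + 72 = 277 px.
Inner content = 277 − 2·8 = 261 px.
Subtracting 3 gutters of 4 leaves 249 for 4 columns, so d = 62.25 px.

62.25 px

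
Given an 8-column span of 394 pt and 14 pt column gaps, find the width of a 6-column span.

8c + 7·14 = 394 → 8c = 296 → c = 37 pt.
6-column span = 6·37 + 5·14 = 292 pt.

292 pt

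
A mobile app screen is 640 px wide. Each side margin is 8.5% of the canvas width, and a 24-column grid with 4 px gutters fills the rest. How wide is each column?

640 × (1 − 2·8.5%) = 640 × 83% = 531.2 px for the columns.
Subtracting 23 gutters of 4 leaves 439.2 for 24 columns, so c = 18.3 px.

18.3 px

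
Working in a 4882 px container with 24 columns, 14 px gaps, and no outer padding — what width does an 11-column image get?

Subtracting 23 gaps of 14 leaves 4560 for 24 columns, so c = 190 px.
11-column span = 11·190 + 10·14 = 2230 px.

2230 px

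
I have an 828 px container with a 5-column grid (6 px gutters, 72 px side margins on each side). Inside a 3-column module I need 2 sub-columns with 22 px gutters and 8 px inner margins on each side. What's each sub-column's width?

Subtract both margins: 828 − 2·72 = 684 px.
5c + 4·6 = 684 → 5c = 660 → c = 132 px.
3 columns plus 2 gutters: 396 + 12 = 408 px.
Inner content = 408 − 2·8 = 392 px.
2d + 1·22 = 392 → 2d = 370 → d = 185 px.

185 px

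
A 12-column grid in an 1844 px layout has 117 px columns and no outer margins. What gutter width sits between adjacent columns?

12·117 + 11g = 1844 → 11g = 440 → g = 40 px.

40 px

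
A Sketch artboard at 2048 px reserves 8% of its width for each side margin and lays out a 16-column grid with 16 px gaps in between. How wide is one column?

92.52 px

Each margin = 8% of 2048 = 163.84 px; content = 2048 − 2·163.84 = 1720.32 px.
16c + 15·16 = 1720.32 → 16c = 1480.32 → c = 92.52 px.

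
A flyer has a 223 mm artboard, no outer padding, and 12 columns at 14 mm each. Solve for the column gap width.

5 mm

12 columns take 12·14 = 168 mm; remaining 55 splits into 11 column gaps.
g = 55 / 11 = 5 mm.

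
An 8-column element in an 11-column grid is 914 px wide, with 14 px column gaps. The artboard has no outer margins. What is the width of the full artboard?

8 columns + 7 column gaps: 8c + 7·14 = 914.
8c = 914 − 98 = 816, so c = 102 px.
Summing: 1122 + 140 = 1262 px.

1262 px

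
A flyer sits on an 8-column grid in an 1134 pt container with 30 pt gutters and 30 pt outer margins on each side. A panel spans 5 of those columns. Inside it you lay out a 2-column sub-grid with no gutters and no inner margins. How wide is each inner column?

Inside the margins: 1134 − 60 = 1074 pt.
Subtracting 7 gutters of 30 leaves 864 for 8 columns, so c = 108 pt.
5 columns plus 4 gutters: 540 + 120 = 660 pt.
660 / 2 = 330 pt per column.

330 pt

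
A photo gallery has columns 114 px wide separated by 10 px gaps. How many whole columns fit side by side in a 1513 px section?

12 columns

12 columns: 12·114 + 11·10 = 1478 px ≤ 1513.
13 columns: 1602 px > 1513. So 12.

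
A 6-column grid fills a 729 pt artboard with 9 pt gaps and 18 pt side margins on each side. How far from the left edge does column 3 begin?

252 pt

Content = 729 − 2·18 = 693 pt.
6c + 5·9 = 693 → 6c = 648 → c = 108 pt.
Column 3 starts at margin + 2·(column + gutter) = 18 + 2·117 = 252 pt.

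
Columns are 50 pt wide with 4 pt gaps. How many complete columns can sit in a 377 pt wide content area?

k columns need k·50 + (k−1)·4 = k·54 − 4.
k·54 − 4 ≤ 377 → k ≤ 381 / 54 ≈ 7.06, so k = 7.

7 columns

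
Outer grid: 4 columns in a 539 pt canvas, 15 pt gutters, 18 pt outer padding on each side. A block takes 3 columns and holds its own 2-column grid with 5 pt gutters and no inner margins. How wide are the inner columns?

184.25 pt

Subtract both margins: 539 − 2·18 = 503 pt.
4c + 3·15 = 503 → 4c = 458 → c = 114.5 pt.
Span of 3: 3·114.5 + 2·15 = 343.5 + 30 = 373.5 pt.
Subtracting 1 gutter of 5 leaves 368.5 for 2 columns, so d = 184.25 pt.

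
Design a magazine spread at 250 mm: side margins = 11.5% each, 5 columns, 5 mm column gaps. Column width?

34.5 mm

Each margin = 11.5% of 250 = 28.75 mm; content = 250 − 2·28.75 = 192.5 mm.
Subtracting 4 column gaps of 5 leaves 172.5 for 5 columns, so c = 34.5 mm.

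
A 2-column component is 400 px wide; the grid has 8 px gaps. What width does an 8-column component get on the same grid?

400 − 1·8 = 392; ÷2 gives c = 196 px.
8-column span = 8·196 + 7·8 = 1624 px.

1624 px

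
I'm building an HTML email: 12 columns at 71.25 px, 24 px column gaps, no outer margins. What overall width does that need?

1119 px

Summing: 855 + 264 = 1119 px.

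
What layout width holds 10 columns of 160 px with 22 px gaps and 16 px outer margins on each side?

Layout = 2·16 + 10·160 + 9·22 = 32 + 1600 + 198 = 1830 px.

1830 px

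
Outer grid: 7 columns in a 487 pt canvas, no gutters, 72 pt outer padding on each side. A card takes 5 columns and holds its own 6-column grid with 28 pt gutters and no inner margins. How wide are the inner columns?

Subtract both margins: 487 − 2·72 = 343 pt.
7c = 343 → c = 49 pt.
With no gutters, 5 columns span 5·49 = 245 pt.
245 − 5·28 = 105; ÷6 gives d = 17.5 pt.

17.5 pt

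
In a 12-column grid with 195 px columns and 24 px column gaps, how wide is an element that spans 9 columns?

9 columns plus 8 column gaps: 1755 + 192 = 1947 px.

1947 px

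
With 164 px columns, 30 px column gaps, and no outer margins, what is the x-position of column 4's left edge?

582 px

No margin, so column 4 starts at 3·(column + gutter) = 3·194 = 582 px.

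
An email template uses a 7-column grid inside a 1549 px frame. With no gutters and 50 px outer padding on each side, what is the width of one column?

207 px

Subtract both margins: 1549 − 2·50 = 1449 px.
1449 / 7 = 207 px per column.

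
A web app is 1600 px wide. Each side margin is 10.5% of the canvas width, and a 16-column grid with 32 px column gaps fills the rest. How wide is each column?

Margins: 10.5% × 1600 = 168 px each, so content = 1600 − 336 = 1264 px.
16 columns + 15 column gaps: 16c + 15·32 = 1264.
16c = 1264 − 480 = 784, so c = 49 px.

49 px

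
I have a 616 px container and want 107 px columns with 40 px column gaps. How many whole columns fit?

4 columns: 4·107 + 3·40 = 548 px ≤ 616.
5 columns: 695 px > 616. So 4.

4 columns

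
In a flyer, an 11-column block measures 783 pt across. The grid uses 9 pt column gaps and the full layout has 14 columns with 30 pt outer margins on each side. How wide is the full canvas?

1059 pt

11c + 10·9 = 783 → 11c = 693 → c = 63 pt.
Adding margins, columns and gutters: 60 + 882 + 117 = 1059 pt.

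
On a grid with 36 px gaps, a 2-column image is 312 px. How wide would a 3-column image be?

2 columns + 1 gap: 2c + 1·36 = 312.
2c = 312 − 36 = 276, so c = 138 px.
3 columns plus 2 gaps: 414 + 72 = 486 px.

486 px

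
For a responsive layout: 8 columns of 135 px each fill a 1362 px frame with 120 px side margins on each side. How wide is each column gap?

6 px

Content width = 1362 − 2·120 = 1122 px.
Columns use 1080 px, leaving 42 px across 7 column gaps = 6 px each.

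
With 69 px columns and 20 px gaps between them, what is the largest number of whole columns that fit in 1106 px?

12 columns

k columns need k·69 + (k−1)·20 = k·89 − 20.
k·89 − 20 ≤ 1106 → k ≤ 1126 / 89 ≈ 12.65, so k = 12.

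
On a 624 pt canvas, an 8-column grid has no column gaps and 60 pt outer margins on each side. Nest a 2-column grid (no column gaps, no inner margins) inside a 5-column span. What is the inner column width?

157.5 pt

Inside the margins: 624 − 120 = 504 pt.
504 / 8 = 63 pt per column.
With no column gaps, 5 columns span 5·63 = 315 pt.
With no column gaps, each column is 315/2 = 157.5 pt.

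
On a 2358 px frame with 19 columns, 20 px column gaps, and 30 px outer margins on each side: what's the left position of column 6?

640 px

Take off 60 px of margins, leaving 2298 px.
19c + 18·20 = 2298 → 19c = 1938 → c = 102 px.
Each column+gutter stride is 122 px; 5 of them past the 30 px margin is 30 + 610 = 640 px.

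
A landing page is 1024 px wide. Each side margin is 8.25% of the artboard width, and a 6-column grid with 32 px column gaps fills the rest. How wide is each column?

115.84 px

1024 × (1 − 2·8.25%) = 1024 × 83.5% = 855.04 px for the columns.
Subtracting 5 column gaps of 32 leaves 695.04 for 6 columns, so c = 115.84 px.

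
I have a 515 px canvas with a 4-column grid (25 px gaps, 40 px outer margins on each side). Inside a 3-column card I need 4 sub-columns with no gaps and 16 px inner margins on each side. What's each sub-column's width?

72 px

Outer content = 515 − 2·40 = 435 px.
4c + 3·25 = 435 → 4c = 360 → c = 90 px.
3-column span = 3·90 + 2·25 = 320 px.
Inner content = 320 − 2·16 = 288 px.
With no gaps, each column is 288/4 = 72 px.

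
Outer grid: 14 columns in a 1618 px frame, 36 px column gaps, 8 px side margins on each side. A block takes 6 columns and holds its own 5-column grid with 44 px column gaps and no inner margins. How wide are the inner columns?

Subtract both margins: 1618 − 2·8 = 1602 px.
Subtracting 13 column gaps of 36 leaves 1134 for 14 columns, so c = 81 px.
6-column span = 6·81 + 5·36 = 666 px.
666 − 4·44 = 490; ÷5 gives d = 98 px.

98 px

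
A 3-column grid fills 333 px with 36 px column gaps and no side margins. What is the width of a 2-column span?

3c + 2·36 = 333 → 3c = 261 → c = 87 px.
2-column span = 2·87 + 1·36 = 210 px.

210 px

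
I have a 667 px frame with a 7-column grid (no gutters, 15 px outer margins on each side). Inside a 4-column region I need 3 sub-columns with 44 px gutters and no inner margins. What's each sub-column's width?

Subtract both margins: 667 − 2·15 = 637 px.
7c = 637 → c = 91 px.
4-column span = 4·91 = 364 px.
3 columns + 2 gutters: 3d + 2·44 = 364.
3d = 364 − 88 = 276, so d = 92 px.

92 px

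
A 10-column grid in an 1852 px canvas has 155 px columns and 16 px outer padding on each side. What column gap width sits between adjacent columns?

Take off 32 px of margins, leaving 1820 px.
10·155 + 9g = 1820 → 9g = 270 → g = 30 px.

30 px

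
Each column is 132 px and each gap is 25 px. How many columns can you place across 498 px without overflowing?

k columns need k·132 + (k−1)·25 = k·157 − 25.
k·157 − 25 ≤ 498 → k ≤ 523 / 157 ≈ 3.33, so k = 3.

3 columns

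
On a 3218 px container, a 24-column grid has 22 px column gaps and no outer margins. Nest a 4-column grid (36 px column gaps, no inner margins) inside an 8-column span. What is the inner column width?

Subtracting 23 column gaps of 22 leaves 2712 for 24 columns, so c = 113 px.
Span of 8: 8·113 + 7·22 = 904 + 154 = 1058 px.
1058 − 3·36 = 950; ÷4 gives d = 237.5 px.

237.5 px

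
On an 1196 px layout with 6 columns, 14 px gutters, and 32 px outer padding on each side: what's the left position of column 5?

796 px

Inside the margins: 1196 − 64 = 1132 px.
1132 − 5·14 = 1062; ÷6 gives c = 177 px.
Before column 5: the margin + 4 columns + 4 gutters.
Offset = 32 + 4·(177 + 14) = 32 + 764 = 796 px.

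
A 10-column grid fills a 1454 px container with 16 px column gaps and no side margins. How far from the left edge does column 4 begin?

441 px

10 columns + 9 column gaps: 10c + 9·16 = 1454.
10c = 1454 − 144 = 1310, so c = 131 px.
Before column 4: 3 columns + 3 column gaps.
Offset = 3·(131 + 16) = 3·147 = 441 px.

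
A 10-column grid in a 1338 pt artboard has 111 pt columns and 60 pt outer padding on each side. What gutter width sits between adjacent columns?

12 pt

Subtract both margins: 1338 − 2·60 = 1218 pt.
Columns use 1110 pt, leaving 108 pt across 9 gutters = 12 pt each.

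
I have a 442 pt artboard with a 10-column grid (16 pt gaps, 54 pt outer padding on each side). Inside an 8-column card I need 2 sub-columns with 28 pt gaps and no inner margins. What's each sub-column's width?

118 pt

Take off 108 pt of margins, leaving 334 pt.
10c + 9·16 = 334 → 10c = 190 → c = 19 pt.
8-column span = 8·19 + 7·16 = 264 pt.
2 columns + 1 gap: 2d + 1·28 = 264.
2d = 264 − 28 = 236, so d = 118 pt.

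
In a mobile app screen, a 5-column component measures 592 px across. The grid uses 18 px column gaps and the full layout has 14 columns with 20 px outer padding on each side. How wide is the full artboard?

592 − 4·18 = 520; ÷5 gives c = 104 px.
Artboard = 2·20 + 14·104 + 13·18 = 40 + 1456 + 234 = 1730 px.

1730 px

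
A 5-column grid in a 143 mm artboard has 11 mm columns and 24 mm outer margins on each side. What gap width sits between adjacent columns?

10 mm

Content width = 143 − 2·24 = 95 mm.
Columns use 55 mm, leaving 40 mm across 4 gaps = 10 mm each.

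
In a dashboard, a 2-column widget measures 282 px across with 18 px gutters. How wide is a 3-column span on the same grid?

432 px

2 columns + 1 gutter: 2c + 1·18 = 282.
2c = 282 − 18 = 264, so c = 132 px.
Span of 3: 3·132 + 2·18 = 396 + 36 = 432 px.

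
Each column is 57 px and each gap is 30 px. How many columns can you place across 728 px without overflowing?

8 columns

Each extra column adds 57 + 30 = 87 px.
(728 + 30) / 87 = 8.71, so 8 columns fit.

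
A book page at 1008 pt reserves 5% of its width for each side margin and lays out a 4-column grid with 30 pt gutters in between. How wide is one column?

1008 × (1 − 2·5%) = 1008 × 90% = 907.2 pt for the columns.
Subtracting 3 gutters of 30 leaves 817.2 for 4 columns, so c = 204.3 pt.

204.3 pt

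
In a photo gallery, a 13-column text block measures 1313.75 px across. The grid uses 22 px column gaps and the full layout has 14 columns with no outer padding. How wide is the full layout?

13c + 12·22 = 1313.75 → 13c = 1049.75 → c = 80.75 px.
Layout = 14·80.75 + 13·22 = 1130.5 + 286 = 1416.5 px.

1416.5 px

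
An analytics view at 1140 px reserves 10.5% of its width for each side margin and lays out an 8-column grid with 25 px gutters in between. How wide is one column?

Each margin = 10.5% of 1140 = 119.7 px; content = 1140 − 2·119.7 = 900.6 px.
900.6 − 7·25 = 725.6; ÷8 gives c = 90.7 px.

90.7 px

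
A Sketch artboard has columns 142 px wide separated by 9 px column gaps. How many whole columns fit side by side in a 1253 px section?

Each extra column adds 142 + 9 = 151 px.
(1253 + 9) / 151 = 8.36, so 8 columns fit.

8 columns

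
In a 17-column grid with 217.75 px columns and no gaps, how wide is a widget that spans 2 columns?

With no gaps, 2 columns span 2·217.75 = 435.5 px.

435.5 px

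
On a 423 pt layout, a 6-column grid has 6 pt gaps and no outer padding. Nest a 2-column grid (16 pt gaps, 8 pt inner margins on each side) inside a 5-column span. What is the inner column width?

6 columns + 5 gaps: 6c + 5·6 = 423.
6c = 423 − 30 = 393, so c = 65.5 pt.
5 columns plus 4 gaps: 327.5 + 24 = 351.5 pt.
Inner content = 351.5 − 2·8 = 335.5 pt.
2d + 1·16 = 335.5 → 2d = 319.5 → d = 159.75 pt.

159.75 pt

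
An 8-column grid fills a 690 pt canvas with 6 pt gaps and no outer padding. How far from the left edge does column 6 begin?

8 columns + 7 gaps: 8c + 7·6 = 690.
8c = 690 − 42 = 648, so c = 81 pt.
No margin, so column 6 starts at 5·(column + gutter) = 5·87 = 435 pt.

435 pt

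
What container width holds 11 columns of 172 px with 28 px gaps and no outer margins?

2172 px

Total width: 11·172 + 10·28 = 2172 px.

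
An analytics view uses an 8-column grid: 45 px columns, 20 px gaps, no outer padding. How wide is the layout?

500 px

Total width: 8·45 + 7·20 = 500 px.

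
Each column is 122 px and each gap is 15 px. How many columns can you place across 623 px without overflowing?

Each extra column adds 122 + 15 = 137 px.
(623 + 15) / 137 = 4.66, so 4 columns fit.

4 columns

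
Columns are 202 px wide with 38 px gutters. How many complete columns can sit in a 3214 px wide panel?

13 columns

Each extra column adds 202 + 38 = 240 px.
(3214 + 38) / 240 = 13.55, so 13 columns fit.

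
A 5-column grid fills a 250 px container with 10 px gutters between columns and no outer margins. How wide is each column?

42 px

Subtracting 4 gutters of 10 leaves 210 for 5 columns, so c = 42 px.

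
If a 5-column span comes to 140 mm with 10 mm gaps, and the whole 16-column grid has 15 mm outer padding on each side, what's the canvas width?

500 mm

140 − 4·10 = 100; ÷5 gives c = 20 mm.
Adding margins, columns and gutters: 30 + 320 + 150 = 500 mm.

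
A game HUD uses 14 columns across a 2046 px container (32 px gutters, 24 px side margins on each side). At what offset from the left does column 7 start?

894 px

Content = 2046 − 2·24 = 1998 px.
14 columns + 13 gutters: 14c + 13·32 = 1998.
14c = 1998 − 416 = 1582, so c = 113 px.
Column 7 starts at margin + 6·(column + gutter) = 24 + 6·145 = 894 px.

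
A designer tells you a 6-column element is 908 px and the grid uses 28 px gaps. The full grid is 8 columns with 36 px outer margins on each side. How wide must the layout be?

1292 px

Subtracting 5 gaps of 28 leaves 768 for 6 columns, so c = 128 px.
Total width: 2·36 + 8·128 + 7·28 = 1292 px.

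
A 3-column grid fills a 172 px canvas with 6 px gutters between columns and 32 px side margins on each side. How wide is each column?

Subtract both margins: 172 − 2·32 = 108 px.
3 columns + 2 gutters: 3c + 2·6 = 108.
3c = 108 − 12 = 96, so c = 32 px.

32 px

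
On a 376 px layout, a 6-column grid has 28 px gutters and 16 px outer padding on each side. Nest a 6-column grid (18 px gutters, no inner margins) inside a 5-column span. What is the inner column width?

32 px

Outer content = 376 − 2·16 = 344 px.
6 columns + 5 gutters: 6c + 5·28 = 344.
6c = 344 − 140 = 204, so c = 34 px.
5-column span = 5·34 + 4·28 = 282 px.
282 − 5·18 = 192; ÷6 gives d = 32 px.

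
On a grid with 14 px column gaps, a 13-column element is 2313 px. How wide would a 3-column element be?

523 px

13c + 12·14 = 2313 → 13c = 2145 → c = 165 px.
Span of 3: 3·165 + 2·14 = 495 + 28 = 523 px.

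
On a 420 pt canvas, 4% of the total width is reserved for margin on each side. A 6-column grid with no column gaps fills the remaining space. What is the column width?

64.4 pt

Margins: 4% × 420 = 16.8 pt each, so content = 420 − 33.6 = 386.4 pt.
386.4 / 6 = 64.4 pt per column.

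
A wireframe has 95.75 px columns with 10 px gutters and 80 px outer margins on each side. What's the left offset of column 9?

Each column+gutter stride is 105.75 px; 8 of them past the 80 px margin is 80 + 846 = 926 px.

926 px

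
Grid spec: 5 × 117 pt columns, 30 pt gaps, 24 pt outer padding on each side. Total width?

Adding margins, columns and gutters: 48 + 585 + 120 = 753 pt.

753 pt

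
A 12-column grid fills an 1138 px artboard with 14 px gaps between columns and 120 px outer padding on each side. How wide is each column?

Subtract both margins: 1138 − 2·120 = 898 px.
12 columns + 11 gaps: 12c + 11·14 = 898.
12c = 898 − 154 = 744, so c = 62 px.

62 px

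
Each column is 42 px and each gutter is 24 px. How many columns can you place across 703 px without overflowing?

k columns need k·42 + (k−1)·24 = k·66 − 24.
k·66 − 24 ≤ 703 → k ≤ 727 / 66 ≈ 11.02, so k = 11.

11 columns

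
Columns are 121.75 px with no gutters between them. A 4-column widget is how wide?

4-column span = 4·121.75 = 487 px.

487 px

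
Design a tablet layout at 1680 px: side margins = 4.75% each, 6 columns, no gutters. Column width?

Each margin = 4.75% of 1680 = 79.8 px; content = 1680 − 2·79.8 = 1520.4 px.
1520.4 / 6 = 253.4 px per column.

253.4 px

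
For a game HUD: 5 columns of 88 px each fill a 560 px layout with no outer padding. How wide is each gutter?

5·88 + 4g = 560 → 4g = 120 → g = 30 px.

30 px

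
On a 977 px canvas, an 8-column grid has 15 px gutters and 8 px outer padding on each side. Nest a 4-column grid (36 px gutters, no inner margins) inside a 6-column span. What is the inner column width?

152.25 px

Take off 16 px of margins, leaving 961 px.
Subtracting 7 gutters of 15 leaves 856 for 8 columns, so c = 107 px.
6 columns plus 5 gutters: 642 + 75 = 717 px.
4 columns + 3 gutters: 4d + 3·36 = 717.
4d = 717 − 108 = 609, so d = 152.25 px.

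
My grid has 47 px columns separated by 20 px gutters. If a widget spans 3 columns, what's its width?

3 columns plus 2 gutters: 141 + 40 = 181 px.

181 px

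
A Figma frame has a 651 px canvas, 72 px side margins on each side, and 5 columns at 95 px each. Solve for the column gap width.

8 px

Inside the margins: 651 − 144 = 507 px.
5 columns take 5·95 = 475 px; remaining 32 splits into 4 column gaps.
g = 32 / 4 = 8 px.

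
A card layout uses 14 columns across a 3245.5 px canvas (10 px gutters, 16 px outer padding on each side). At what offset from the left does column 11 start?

2318.5 px

Content = 3245.5 − 2·16 = 3213.5 px.
Subtracting 13 gutters of 10 leaves 3083.5 for 14 columns, so c = 220.25 px.
Each column+gutter stride is 230.25 px; 10 of them past the 16 px margin is 16 + 2302.5 = 2318.5 px.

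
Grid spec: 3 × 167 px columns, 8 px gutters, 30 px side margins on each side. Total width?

Adding margins, columns and gutters: 60 + 501 + 16 = 577 px.

577 px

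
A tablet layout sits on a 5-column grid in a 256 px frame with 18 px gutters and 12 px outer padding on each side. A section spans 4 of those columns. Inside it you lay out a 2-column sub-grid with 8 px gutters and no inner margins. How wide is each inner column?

87 px

Inside the margins: 256 − 24 = 232 px.
5 columns + 4 gutters: 5c + 4·18 = 232.
5c = 232 − 72 = 160, so c = 32 px.
4-column span = 4·32 + 3·18 = 182 px.
182 − 1·8 = 174; ÷2 gives d = 87 px.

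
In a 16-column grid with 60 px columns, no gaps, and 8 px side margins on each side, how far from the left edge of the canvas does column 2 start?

Column 2 starts at margin + 1·(column + gutter) = 8 + 1·60 = 68 px.

68 px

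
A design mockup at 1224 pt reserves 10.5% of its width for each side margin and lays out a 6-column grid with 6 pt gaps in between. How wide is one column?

156.16 pt

1224 × (1 − 2·10.5%) = 1224 × 79% = 966.96 pt for the columns.
Subtracting 5 gaps of 6 leaves 936.96 for 6 columns, so c = 156.16 pt.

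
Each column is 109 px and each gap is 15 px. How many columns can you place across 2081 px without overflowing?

16 columns

Each extra column adds 109 + 15 = 124 px.
(2081 + 15) / 124 = 16.90, so 16 columns fit.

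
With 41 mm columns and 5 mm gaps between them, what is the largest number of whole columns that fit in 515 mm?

11 columns: 11·41 + 10·5 = 501 mm ≤ 515.
12 columns: 547 mm > 515. So 11.

11 columns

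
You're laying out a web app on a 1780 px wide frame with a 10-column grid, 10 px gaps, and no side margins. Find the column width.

169 px

10c + 9·10 = 1780 → 10c = 1690 → c = 169 px.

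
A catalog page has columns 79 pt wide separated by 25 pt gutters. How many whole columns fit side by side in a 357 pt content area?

3 columns: 3·79 + 2·25 = 287 pt ≤ 357.
4 columns: 391 pt > 357. So 3.

3 columns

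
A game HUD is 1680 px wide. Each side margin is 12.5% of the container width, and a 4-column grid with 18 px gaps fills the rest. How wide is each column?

1680 × (1 − 2·12.5%) = 1680 × 75% = 1260 px for the columns.
4c + 3·18 = 1260 → 4c = 1206 → c = 301.5 px.

301.5 px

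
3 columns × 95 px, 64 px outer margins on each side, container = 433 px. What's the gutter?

Take off 128 px of margins, leaving 305 px.
Columns use 285 px, leaving 20 px across 2 gutters = 10 px each.

10 px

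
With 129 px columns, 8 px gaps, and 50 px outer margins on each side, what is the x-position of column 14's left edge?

Each column+gutter stride is 137 px; 13 of them past the 50 px margin is 50 + 1781 = 1831 px.

1831 px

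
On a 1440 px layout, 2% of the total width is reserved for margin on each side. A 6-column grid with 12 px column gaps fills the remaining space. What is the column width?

220.4 px

1440 × (1 − 2·2%) = 1440 × 96% = 1382.4 px for the columns.
6 columns + 5 column gaps: 6c + 5·12 = 1382.4.
6c = 1382.4 − 60 = 1322.4, so c = 220.4 px.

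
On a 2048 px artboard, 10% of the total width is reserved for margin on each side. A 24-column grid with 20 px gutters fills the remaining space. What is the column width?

Each margin = 10% of 2048 = 204.8 px; content = 2048 − 2·204.8 = 1638.4 px.
1638.4 − 23·20 = 1178.4; ÷24 gives c = 49.1 px.

49.1 px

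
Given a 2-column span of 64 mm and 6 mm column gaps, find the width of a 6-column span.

204 mm

64 − 1·6 = 58; ÷2 gives c = 29 mm.
6-column span = 6·29 + 5·6 = 204 mm.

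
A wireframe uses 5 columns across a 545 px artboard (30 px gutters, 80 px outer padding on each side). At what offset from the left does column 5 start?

Subtract both margins: 545 − 2·80 = 385 px.
5c + 4·30 = 385 → 5c = 265 → c = 53 px.
Column 5 starts at margin + 4·(column + gutter) = 80 + 4·83 = 412 px.

412 px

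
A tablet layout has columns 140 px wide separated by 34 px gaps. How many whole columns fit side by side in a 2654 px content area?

15 columns

k columns need k·140 + (k−1)·34 = k·174 − 34.
k·174 − 34 ≤ 2654 → k ≤ 2688 / 174 ≈ 15.45, so k = 15.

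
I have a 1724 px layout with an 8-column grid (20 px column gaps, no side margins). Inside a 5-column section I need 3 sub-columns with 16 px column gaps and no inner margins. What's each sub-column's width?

8c + 7·20 = 1724 → 8c = 1584 → c = 198 px.
5 columns plus 4 column gaps: 990 + 80 = 1070 px.
1070 − 2·16 = 1038; ÷3 gives d = 346 px.

346 px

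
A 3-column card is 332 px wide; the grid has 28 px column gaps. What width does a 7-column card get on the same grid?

812 px

332 − 2·28 = 276; ÷3 gives c = 92 px.
7 columns plus 6 column gaps: 644 + 168 = 812 px.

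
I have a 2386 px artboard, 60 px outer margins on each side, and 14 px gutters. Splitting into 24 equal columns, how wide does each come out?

81 px

Take off 120 px of margins, leaving 2266 px.
Subtracting 23 gutters of 14 leaves 1944 for 24 columns, so c = 81 px.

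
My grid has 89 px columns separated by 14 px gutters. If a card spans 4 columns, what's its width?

4-column span = 4·89 + 3·14 = 398 px.

398 px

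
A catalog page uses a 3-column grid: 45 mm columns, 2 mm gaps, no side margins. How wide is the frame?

Frame = 3·45 + 2·2 = 135 + 4 = 139 mm.

139 mm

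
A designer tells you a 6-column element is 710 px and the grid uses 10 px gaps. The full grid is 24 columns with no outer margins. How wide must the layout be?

710 − 5·10 = 660; ÷6 gives c = 110 px.
Total width: 24·110 + 23·10 = 2870 px.

2870 px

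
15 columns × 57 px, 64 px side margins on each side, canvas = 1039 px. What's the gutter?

4 px

Take off 128 px of margins, leaving 911 px.
Columns use 855 px, leaving 56 px across 14 gutters = 4 px each.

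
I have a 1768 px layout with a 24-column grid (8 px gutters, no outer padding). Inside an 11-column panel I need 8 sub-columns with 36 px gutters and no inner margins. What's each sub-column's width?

69.25 px

Subtracting 23 gutters of 8 leaves 1584 for 24 columns, so c = 66 px.
11 columns plus 10 gutters: 726 + 80 = 806 px.
806 − 7·36 = 554; ÷8 gives d = 69.25 px.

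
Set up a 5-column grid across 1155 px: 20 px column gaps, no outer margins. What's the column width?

215 px

5c + 4·20 = 1155 → 5c = 1075 → c = 215 px.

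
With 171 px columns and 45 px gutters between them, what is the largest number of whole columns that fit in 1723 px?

Each extra column adds 171 + 45 = 216 px.
(1723 + 45) / 216 = 8.19, so 8 columns fit.

8 columns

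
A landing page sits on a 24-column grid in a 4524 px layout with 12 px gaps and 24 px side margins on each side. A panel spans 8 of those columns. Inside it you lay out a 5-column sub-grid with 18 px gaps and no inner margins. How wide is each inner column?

Take off 48 px of margins, leaving 4476 px.
24 columns + 23 gaps: 24c + 23·12 = 4476.
24c = 4476 − 276 = 4200, so c = 175 px.
Span of 8: 8·175 + 7·12 = 1400 + 84 = 1484 px.
5d + 4·18 = 1484 → 5d = 1412 → d = 282.4 px.

282.4 px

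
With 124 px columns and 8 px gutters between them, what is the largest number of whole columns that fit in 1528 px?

11 columns

Each extra column adds 124 + 8 = 132 px.
(1528 + 8) / 132 = 11.64, so 11 columns fit.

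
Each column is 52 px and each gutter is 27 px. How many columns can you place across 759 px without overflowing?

Each extra column adds 52 + 27 = 79 px.
(759 + 27) / 79 = 9.95, so 9 columns fit.

9 columns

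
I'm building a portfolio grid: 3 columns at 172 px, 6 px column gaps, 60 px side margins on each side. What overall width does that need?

648 px

Adding margins, columns and gutters: 120 + 516 + 12 = 648 px.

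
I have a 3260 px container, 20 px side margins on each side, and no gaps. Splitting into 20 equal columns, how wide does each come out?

161 px

Subtract both margins: 3260 − 2·20 = 3220 px.
20c = 3220 → c = 161 px.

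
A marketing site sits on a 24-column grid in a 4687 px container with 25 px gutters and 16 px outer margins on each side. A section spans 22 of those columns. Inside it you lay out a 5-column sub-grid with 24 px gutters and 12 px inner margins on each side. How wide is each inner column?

829 px

Take off 32 px of margins, leaving 4655 px.
Subtracting 23 gutters of 25 leaves 4080 for 24 columns, so c = 170 px.
22-column span = 22·170 + 21·25 = 4265 px.
Inner content = 4265 − 2·12 = 4241 px.
5d + 4·24 = 4241 → 5d = 4145 → d = 829 px.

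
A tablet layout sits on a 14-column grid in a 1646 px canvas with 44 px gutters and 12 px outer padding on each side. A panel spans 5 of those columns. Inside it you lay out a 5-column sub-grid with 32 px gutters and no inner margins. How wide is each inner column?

Inside the margins: 1646 − 24 = 1622 px.
1622 − 13·44 = 1050; ÷14 gives c = 75 px.
5 columns plus 4 gutters: 375 + 176 = 551 px.
551 − 4·32 = 423; ÷5 gives d = 84.6 px.

84.6 px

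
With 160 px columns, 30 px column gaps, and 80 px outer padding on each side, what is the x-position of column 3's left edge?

Each column+gutter stride is 190 px; 2 of them past the 80 px margin is 80 + 380 = 460 px.

460 px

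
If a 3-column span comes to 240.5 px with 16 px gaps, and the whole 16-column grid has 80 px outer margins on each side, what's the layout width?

1512 px

3c + 2·16 = 240.5 → 3c = 208.5 → c = 69.5 px.
Total width: 2·80 + 16·69.5 + 15·16 = 1512 px.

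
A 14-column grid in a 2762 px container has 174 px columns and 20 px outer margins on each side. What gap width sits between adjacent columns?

Inside the margins: 2762 − 40 = 2722 px.
14·174 + 13g = 2722 → 13g = 286 → g = 22 px.

22 px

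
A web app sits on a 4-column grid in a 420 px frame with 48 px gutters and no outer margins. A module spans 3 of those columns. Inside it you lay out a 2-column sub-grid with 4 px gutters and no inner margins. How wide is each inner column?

149.5 px

4c + 3·48 = 420 → 4c = 276 → c = 69 px.
3-column span = 3·69 + 2·48 = 303 px.
2d + 1·4 = 303 → 2d = 299 → d = 149.5 px.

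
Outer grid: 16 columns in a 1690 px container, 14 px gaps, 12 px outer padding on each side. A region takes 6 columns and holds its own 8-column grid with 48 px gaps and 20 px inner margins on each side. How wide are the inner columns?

30 px

Subtract both margins: 1690 − 2·12 = 1666 px.
Subtracting 15 gaps of 14 leaves 1456 for 16 columns, so c = 91 px.
6-column span = 6·91 + 5·14 = 616 px.
Inner content = 616 − 2·20 = 576 px.
8 columns + 7 gaps: 8d + 7·48 = 576.
8d = 576 − 336 = 240, so d = 30 px.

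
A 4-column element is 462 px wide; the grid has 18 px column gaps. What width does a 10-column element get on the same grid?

1182 px

4 columns + 3 column gaps: 4c + 3·18 = 462.
4c = 462 − 54 = 408, so c = 102 px.
10-column span = 10·102 + 9·18 = 1182 px.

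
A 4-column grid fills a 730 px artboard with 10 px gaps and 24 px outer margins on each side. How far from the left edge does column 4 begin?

543 px

Inside the margins: 730 − 48 = 682 px.
682 − 3·10 = 652; ÷4 gives c = 163 px.
Before column 4: the margin + 3 columns + 3 gaps.
Offset = 24 + 3·(163 + 10) = 24 + 519 = 543 px.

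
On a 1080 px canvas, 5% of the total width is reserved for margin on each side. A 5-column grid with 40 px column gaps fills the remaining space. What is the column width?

1080 × (1 − 2·5%) = 1080 × 90% = 972 px for the columns.
Subtracting 4 column gaps of 40 leaves 812 for 5 columns, so c = 162.4 px.

162.4 px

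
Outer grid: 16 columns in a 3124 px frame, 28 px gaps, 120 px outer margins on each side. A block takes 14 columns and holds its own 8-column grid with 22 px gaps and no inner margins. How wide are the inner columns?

295.75 px

Take off 240 px of margins, leaving 2884 px.
Subtracting 15 gaps of 28 leaves 2464 for 16 columns, so c = 154 px.
Span of 14: 14·154 + 13·28 = 2156 + 364 = 2520 px.
2520 − 7·22 = 2366; ÷8 gives d = 295.75 px.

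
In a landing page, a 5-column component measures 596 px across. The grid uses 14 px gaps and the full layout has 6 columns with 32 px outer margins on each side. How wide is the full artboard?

782 px

596 − 4·14 = 540; ÷5 gives c = 108 px.
Adding margins, columns and gutters: 64 + 648 + 70 = 782 px.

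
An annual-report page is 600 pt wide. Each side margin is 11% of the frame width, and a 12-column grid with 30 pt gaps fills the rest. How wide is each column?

Margins: 11% × 600 = 66 pt each, so content = 600 − 132 = 468 pt.
12 columns + 11 gaps: 12c + 11·30 = 468.
12c = 468 − 330 = 138, so c = 11.5 pt.

11.5 pt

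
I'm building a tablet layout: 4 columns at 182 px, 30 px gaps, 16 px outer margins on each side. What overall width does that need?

Layout = 2·16 + 4·182 + 3·30 = 32 + 728 + 90 = 850 px.

850 px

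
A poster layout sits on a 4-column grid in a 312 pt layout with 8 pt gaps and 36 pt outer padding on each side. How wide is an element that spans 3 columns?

Content width = 312 − 2·36 = 240 pt.
4c + 3·8 = 240 → 4c = 216 → c = 54 pt.
3 columns plus 2 gaps: 162 + 16 = 178 pt.

178 pt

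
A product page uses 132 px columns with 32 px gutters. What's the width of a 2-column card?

Span of 2: 2·132 + 1·32 = 264 + 32 = 296 px.

296 px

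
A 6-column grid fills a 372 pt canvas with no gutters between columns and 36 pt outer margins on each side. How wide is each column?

Content width = 372 − 2·36 = 300 pt.
6c = 300 → c = 50 pt.

50 pt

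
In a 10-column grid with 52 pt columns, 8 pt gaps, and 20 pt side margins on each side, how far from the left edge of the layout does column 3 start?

140 pt

Each column+gutter stride is 60 pt; 2 of them past the 20 pt margin is 20 + 120 = 140 pt.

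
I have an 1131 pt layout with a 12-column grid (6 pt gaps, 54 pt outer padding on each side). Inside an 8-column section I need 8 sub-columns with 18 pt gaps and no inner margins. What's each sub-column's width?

69.25 pt

Inside the margins: 1131 − 108 = 1023 pt.
12c + 11·6 = 1023 → 12c = 957 → c = 79.75 pt.
8 columns plus 7 gaps: 638 + 42 = 680 pt.
8 columns + 7 gaps: 8d + 7·18 = 680.
8d = 680 − 126 = 554, so d = 69.25 pt.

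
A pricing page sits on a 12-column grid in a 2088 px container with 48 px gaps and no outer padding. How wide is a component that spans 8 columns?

1376 px

Subtracting 11 gaps of 48 leaves 1560 for 12 columns, so c = 130 px.
Span of 8: 8·130 + 7·48 = 1040 + 336 = 1376 px.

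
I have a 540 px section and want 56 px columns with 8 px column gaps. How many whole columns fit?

Each extra column adds 56 + 8 = 64 px.
(540 + 8) / 64 = 8.56, so 8 columns fit.

8 columns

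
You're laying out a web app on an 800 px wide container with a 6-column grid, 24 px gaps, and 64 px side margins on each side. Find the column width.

Subtract both margins: 800 − 2·64 = 672 px.
Subtracting 5 gaps of 24 leaves 552 for 6 columns, so c = 92 px.

92 px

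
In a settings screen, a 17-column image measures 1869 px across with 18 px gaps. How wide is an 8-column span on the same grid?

Subtracting 16 gaps of 18 leaves 1581 for 17 columns, so c = 93 px.
8 columns plus 7 gaps: 744 + 126 = 870 px.

870 px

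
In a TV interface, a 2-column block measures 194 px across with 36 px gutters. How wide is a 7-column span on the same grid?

769 px

Subtracting 1 gutter of 36 leaves 158 for 2 columns, so c = 79 px.
Span of 7: 7·79 + 6·36 = 553 + 216 = 769 px.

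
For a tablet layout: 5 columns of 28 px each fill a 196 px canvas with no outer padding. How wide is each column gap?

5·28 + 4g = 196 → 4g = 56 → g = 14 px.

14 px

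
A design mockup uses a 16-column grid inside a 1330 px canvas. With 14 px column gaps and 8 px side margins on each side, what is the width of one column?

69 px

Subtract both margins: 1330 − 2·8 = 1314 px.
16c + 15·14 = 1314 → 16c = 1104 → c = 69 px.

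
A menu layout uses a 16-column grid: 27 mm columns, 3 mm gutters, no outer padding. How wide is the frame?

477 mm

Total width: 16·27 + 15·3 = 477 mm.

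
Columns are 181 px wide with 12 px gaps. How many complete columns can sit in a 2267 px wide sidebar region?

11 columns

Each extra column adds 181 + 12 = 193 px.
(2267 + 12) / 193 = 11.81, so 11 columns fit.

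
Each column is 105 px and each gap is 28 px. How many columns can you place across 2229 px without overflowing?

k columns need k·105 + (k−1)·28 = k·133 − 28.
k·133 − 28 ≤ 2229 → k ≤ 2257 / 133 ≈ 16.97, so k = 16.

16 columns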